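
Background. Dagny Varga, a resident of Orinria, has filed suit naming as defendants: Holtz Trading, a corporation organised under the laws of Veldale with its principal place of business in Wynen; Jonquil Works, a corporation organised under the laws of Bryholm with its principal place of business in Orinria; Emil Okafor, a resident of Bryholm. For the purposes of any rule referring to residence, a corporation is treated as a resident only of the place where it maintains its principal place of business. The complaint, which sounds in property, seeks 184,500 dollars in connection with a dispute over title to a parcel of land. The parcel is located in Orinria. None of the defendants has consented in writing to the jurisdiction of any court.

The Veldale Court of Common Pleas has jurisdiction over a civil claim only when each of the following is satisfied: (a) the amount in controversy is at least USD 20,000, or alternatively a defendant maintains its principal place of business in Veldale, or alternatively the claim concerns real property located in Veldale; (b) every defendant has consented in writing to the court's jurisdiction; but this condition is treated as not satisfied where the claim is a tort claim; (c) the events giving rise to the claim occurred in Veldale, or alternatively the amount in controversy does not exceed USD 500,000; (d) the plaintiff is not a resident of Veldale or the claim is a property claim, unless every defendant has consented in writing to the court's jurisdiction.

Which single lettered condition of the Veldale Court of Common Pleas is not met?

The Veldale Court of Common Pleas:
  (a) The amount in controversy is 184,500 dollars, which meets the 20,000 dollars floor, which satisfies one of the alternatives. Satisfied.
  (b) No such written consent has been filed. Not satisfied.
  (c) The amount in controversy is 184,500 dollars, within the $500,000 ceiling, so this disjunct is met. Condition met.
  (d) The plaintiff resides in Orinria, which is not Veldale, which satisfies one of the alternatives. Condition met.
Only condition (b) fails.

(b)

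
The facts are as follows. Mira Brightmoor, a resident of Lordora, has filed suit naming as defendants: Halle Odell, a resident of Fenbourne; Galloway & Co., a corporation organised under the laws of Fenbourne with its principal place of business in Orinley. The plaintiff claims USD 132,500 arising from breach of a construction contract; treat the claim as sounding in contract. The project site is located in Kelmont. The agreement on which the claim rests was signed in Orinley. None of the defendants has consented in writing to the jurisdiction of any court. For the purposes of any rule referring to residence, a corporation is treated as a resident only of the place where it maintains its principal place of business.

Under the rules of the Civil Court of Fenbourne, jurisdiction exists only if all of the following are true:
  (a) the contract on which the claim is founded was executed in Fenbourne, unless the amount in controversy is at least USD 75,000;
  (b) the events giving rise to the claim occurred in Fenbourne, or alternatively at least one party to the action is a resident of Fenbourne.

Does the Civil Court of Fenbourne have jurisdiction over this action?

The Civil Court of Fenbourne:
  (a) The contract was executed in Orinley, not Fenbourne. But the amount in controversy is 132,500 dollars, which meets the USD 75,000 floor, and the 'unless' clause therefore excuses the requirement. Condition met.
  (b) Halle Odell resides in Fenbourne, so this disjunct is met. Condition met.
  → The court has jurisdiction.

Yes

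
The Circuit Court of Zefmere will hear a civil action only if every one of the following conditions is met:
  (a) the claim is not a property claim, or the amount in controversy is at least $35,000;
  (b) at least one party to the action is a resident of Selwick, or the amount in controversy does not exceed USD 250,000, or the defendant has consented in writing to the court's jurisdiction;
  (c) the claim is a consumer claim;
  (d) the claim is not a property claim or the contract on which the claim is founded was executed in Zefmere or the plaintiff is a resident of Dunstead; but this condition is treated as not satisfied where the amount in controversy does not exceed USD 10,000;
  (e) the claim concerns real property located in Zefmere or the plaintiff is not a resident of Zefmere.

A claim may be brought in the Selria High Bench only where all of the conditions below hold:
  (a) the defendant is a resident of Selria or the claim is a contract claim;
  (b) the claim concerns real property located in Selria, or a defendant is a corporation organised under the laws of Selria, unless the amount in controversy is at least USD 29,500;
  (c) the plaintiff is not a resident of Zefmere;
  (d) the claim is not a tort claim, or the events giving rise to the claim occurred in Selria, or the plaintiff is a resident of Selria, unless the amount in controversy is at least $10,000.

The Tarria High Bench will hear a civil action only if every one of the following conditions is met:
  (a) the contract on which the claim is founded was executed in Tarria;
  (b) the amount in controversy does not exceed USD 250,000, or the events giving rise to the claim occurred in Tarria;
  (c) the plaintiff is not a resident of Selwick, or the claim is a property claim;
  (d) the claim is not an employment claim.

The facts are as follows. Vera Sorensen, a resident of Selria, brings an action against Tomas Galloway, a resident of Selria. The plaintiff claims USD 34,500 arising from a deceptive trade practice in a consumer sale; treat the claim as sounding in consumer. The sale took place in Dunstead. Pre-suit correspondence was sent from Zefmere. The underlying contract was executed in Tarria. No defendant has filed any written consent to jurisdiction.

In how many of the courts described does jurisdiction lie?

3

The Circuit Court of Zefmere:
  (a) The claim is a consumer claim, not a property claim, so one alternative holds. Satisfied.
  (b) The amount in controversy is 34,500 dollars, within the 250,000 dollars ceiling — that alternative is enough. Met.
  (c) The claim is a consumer claim. Satisfied.
  (d) The claim is a consumer claim, not a property claim, so one alternative holds. The exception is not triggered, since the amount in controversy is $34,500, above the 10,000 dollars ceiling. Met.
  (e) The plaintiff resides in Selria, which is not Zefmere — that alternative is enough. Satisfied.
  → Jurisdiction lies.
The Selria High Bench:
  (a) The defendant resides in Selria — that alternative is enough. Satisfied.
  (b) The claim does not concern real property; no defendant is a corporation — no alternative holds. But the amount in controversy is 34,500 dollars, which meets the 29,500 dollars floor, and the 'unless' clause therefore excuses the requirement. Met.
  (c) The plaintiff resides in Selria, which is not Zefmere. Condition met.
  (d) The claim is a consumer claim, not a tort claim — that alternative is enough. Met.
  → All conditions met; jurisdiction exists.
The Tarria High Bench:
  (a) The contract was executed in Tarria. Met.
  (b) The amount in controversy is 34,500 dollars, within the 250,000 dollars ceiling, so this disjunct is met. Met.
  (c) The plaintiff resides in Selria, which is not Selwick, so one alternative holds. Condition met.
  (d) The claim is a consumer claim, not an employment claim. Satisfied.
  → The court has jurisdiction.
Courts with jurisdiction: the Circuit Court of Zefmere, the Selria High Bench, the Tarria High Bench — 3 in total.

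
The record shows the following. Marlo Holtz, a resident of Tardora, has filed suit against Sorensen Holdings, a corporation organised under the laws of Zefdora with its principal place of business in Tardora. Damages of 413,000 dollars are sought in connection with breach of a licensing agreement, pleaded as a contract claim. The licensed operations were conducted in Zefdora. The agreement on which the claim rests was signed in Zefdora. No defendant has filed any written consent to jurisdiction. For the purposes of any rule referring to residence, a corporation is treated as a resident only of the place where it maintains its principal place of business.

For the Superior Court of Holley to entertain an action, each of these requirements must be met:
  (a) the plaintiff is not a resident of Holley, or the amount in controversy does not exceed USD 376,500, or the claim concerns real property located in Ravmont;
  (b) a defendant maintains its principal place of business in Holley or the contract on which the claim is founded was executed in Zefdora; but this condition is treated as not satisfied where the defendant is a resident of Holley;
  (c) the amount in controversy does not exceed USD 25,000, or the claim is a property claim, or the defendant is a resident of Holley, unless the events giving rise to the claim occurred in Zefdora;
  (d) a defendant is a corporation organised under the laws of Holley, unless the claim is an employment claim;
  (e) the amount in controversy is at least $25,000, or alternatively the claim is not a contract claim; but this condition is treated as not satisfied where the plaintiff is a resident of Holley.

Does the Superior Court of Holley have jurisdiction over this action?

No

The Superior Court of Holley:
  (a) The plaintiff resides in Tardora, which is not Holley, so this disjunct is met. Met.
  (b) The contract was executed in Zefdora, so one alternative holds. And the carve-out is inapplicable — the defendant resides in Tardora, not Holley. Met.
  (c) The amount in controversy is $413,000, above the $25,000 ceiling; the claim is a contract claim, not a property claim; the defendant resides in Tardora, not Holley — none of the alternatives is met. The proviso rescues it, though: the operative events occurred in Zefdora. Met.
  (d) The corporate defendant(s) are organised in Zefdora, not Holley. And the claim is a contract claim, not an employment claim, so the proviso does not save it. Condition not met.
  (e) The amount in controversy is USD 413,000, which meets the 25,000 dollars floor, which satisfies one of the alternatives. The exception is not triggered, since the plaintiff resides in Tardora, not Holley. Met.
  → Not every requirement is met — no jurisdiction.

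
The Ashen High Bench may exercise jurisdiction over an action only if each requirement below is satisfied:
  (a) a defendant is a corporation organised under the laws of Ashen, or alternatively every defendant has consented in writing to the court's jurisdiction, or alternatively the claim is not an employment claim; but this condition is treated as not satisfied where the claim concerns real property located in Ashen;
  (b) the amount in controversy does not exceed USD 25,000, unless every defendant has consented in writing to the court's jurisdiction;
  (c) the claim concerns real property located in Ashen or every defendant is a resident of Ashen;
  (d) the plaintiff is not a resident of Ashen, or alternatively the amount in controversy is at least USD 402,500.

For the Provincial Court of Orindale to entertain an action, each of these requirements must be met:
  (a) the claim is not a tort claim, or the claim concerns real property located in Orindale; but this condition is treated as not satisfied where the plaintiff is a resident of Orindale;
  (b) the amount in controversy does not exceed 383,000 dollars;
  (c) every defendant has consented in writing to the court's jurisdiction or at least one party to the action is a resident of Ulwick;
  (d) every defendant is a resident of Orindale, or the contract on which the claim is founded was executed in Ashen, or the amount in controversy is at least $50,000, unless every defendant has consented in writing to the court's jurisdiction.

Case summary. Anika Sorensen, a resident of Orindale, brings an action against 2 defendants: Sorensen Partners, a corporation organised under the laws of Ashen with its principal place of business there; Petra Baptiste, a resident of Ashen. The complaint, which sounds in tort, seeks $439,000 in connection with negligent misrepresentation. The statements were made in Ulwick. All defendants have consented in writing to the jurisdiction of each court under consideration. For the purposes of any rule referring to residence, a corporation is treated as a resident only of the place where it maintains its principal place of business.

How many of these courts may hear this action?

1

The Ashen High Bench:
  (a) Sorensen Partners is organised under the laws of Ashen — that alternative is enough. And the carve-out is inapplicable — the claim does not concern real property. Satisfied.
  (b) The amount in controversy is $439,000, above the 25,000 dollars ceiling. But every defendant has filed written consent, and the 'unless' clause therefore excuses the requirement. Satisfied.
  (c) The defendants reside as follows — Sorensen Partners in Ashen, Petra Baptiste in Ashen — all in Ashen, so this disjunct is met. Satisfied.
  (d) The plaintiff resides in Orindale, which is not Ashen, so one alternative holds. Met.
  → All conditions met; jurisdiction exists.
The Provincial Court of Orindale:
  (a) The claim is a tort claim; the claim does not concern real property — every alternative fails. Condition not met.
  (b) The amount in controversy is 439,000 dollars, above the 383,000 dollars ceiling. Condition not met.
  (c) Every defendant has filed written consent, so this disjunct is met. Condition met.
  (d) The amount in controversy is 439,000 dollars, which meets the $50,000 floor, which satisfies one of the alternatives. Condition met.
  → No jurisdiction.
Courts with jurisdiction: the Ashen High Bench — 1 in total.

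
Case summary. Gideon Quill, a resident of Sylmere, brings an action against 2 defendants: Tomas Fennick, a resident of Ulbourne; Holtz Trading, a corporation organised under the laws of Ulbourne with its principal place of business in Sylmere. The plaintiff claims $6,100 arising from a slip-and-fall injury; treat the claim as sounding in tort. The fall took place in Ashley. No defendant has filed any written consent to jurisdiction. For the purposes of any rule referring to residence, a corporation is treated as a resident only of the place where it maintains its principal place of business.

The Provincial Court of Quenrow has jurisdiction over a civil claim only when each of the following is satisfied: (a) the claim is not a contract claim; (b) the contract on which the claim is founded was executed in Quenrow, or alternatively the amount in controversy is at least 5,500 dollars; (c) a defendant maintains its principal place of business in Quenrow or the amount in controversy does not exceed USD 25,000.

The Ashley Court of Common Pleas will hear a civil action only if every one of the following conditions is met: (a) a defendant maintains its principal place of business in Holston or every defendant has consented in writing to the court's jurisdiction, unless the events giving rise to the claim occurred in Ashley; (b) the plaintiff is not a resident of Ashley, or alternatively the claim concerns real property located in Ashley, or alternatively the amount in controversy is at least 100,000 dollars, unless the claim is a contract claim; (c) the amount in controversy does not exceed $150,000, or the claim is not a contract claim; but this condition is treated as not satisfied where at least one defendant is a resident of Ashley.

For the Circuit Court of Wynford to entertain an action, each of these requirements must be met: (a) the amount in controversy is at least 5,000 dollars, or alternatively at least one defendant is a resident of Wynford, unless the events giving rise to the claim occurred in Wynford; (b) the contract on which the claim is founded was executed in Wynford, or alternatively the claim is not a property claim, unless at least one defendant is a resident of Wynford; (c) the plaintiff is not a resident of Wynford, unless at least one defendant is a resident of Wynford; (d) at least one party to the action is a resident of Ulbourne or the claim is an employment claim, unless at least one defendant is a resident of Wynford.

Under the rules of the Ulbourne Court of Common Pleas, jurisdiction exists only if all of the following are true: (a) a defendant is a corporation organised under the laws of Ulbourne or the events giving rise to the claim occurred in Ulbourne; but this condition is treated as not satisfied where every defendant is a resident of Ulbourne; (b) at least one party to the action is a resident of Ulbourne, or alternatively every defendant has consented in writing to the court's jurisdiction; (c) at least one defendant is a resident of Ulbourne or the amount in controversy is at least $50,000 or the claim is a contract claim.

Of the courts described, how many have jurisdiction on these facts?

The Provincial Court of Quenrow:
  (a) The claim is a tort claim, not a contract claim. Met.
  (b) The amount in controversy is USD 6,100, which meets the USD 5,500 floor, so this disjunct is met. Condition met.
  (c) The amount in controversy is USD 6,100, within the USD 25,000 ceiling, so one alternative holds. Condition met.
  → Every requirement is satisfied — jurisdiction.
The Ashley Court of Common Pleas:
  (a) The corporate defendant(s) have their principal place of business in Sylmere, not Holston; no such written consent has been filed — none of the alternatives is met. The proviso rescues it, though: the operative events occurred in Ashley. Condition met.
  (b) The plaintiff resides in Sylmere, which is not Ashley, so one alternative holds. Met.
  (c) The amount in controversy is $6,100, within the $150,000 ceiling, so this disjunct is met. The carve-out does not apply: no defendant resides in Ashley (they reside in Ulbourne, Sylmere). Condition met.
  → Every requirement is satisfied — jurisdiction.
The Circuit Court of Wynford:
  (a) The amount in controversy is $6,100, which meets the $5,000 floor, so one alternative holds. Met.
  (b) The claim is a tort claim, not a property claim, which satisfies one of the alternatives. Met.
  (c) The plaintiff resides in Sylmere, which is not Wynford. Met.
  (d) Tomas Fennick resides in Ulbourne, so one alternative holds. Met.
  → Every requirement is satisfied — jurisdiction.
The Ulbourne Court of Common Pleas:
  (a) Holtz Trading is organised under the laws of Ulbourne — that alternative is enough. And the carve-out is inapplicable — the defendants reside as follows — Tomas Fennick in Ulbourne, Holtz Trading in Sylmere — not all in Ulbourne. Met.
  (b) Tomas Fennick resides in Ulbourne — that alternative is enough. Satisfied.
  (c) Tomas Fennick resides in Ulbourne, which satisfies one of the alternatives. Satisfied.
  → All conditions met; jurisdiction exists.
Courts with jurisdiction: the Provincial Court of Quenrow, the Ashley Court of Common Pleas, the Circuit Court of Wynford, the Ulbourne Court of Common Pleas — 4 in total.

4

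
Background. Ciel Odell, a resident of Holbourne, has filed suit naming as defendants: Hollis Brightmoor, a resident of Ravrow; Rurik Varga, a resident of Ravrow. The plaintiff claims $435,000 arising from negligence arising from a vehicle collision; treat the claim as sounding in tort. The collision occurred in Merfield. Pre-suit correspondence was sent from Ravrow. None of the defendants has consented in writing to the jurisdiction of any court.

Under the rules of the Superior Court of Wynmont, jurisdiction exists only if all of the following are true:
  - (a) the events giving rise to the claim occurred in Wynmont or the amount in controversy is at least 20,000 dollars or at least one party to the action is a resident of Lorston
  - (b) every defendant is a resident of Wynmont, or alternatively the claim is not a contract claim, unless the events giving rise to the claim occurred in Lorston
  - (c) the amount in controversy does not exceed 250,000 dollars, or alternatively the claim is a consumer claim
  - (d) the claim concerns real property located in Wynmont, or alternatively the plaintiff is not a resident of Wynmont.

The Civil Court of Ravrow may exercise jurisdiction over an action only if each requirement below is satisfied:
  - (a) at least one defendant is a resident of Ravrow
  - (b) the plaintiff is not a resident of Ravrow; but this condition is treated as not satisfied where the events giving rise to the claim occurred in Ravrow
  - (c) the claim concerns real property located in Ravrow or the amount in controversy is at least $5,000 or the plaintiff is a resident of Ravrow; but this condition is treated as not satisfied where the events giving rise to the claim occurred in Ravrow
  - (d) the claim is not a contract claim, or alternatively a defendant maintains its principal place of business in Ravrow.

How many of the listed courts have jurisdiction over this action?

1

The Superior Court of Wynmont:
  (a) The amount in controversy is USD 435,000, which meets the USD 20,000 floor, so this disjunct is met. Condition met.
  (b) The claim is a tort claim, not a contract claim, which satisfies one of the alternatives. Satisfied.
  (c) The amount in controversy is USD 435,000, above the $250,000 ceiling; the claim is a tort claim, not a consumer claim — every alternative fails. Fails.
  (d) The plaintiff resides in Holbourne, which is not Wynmont — that alternative is enough. Met.
  → At least one condition fails; no jurisdiction.
The Civil Court of Ravrow:
  (a) Hollis Brightmoor resides in Ravrow. Condition met.
  (b) The plaintiff resides in Holbourne, which is not Ravrow. And the carve-out is inapplicable — the operative events occurred in Merfield, not Ravrow. Met.
  (c) The amount in controversy is $435,000, which meets the USD 5,000 floor, so this disjunct is met. The exception is not triggered, since the operative events occurred in Merfield, not Ravrow. Satisfied.
  (d) The claim is a tort claim, not a contract claim, so one alternative holds. Condition met.
  → All conditions met; jurisdiction exists.
Courts with jurisdiction: the Civil Court of Ravrow — 1 in total.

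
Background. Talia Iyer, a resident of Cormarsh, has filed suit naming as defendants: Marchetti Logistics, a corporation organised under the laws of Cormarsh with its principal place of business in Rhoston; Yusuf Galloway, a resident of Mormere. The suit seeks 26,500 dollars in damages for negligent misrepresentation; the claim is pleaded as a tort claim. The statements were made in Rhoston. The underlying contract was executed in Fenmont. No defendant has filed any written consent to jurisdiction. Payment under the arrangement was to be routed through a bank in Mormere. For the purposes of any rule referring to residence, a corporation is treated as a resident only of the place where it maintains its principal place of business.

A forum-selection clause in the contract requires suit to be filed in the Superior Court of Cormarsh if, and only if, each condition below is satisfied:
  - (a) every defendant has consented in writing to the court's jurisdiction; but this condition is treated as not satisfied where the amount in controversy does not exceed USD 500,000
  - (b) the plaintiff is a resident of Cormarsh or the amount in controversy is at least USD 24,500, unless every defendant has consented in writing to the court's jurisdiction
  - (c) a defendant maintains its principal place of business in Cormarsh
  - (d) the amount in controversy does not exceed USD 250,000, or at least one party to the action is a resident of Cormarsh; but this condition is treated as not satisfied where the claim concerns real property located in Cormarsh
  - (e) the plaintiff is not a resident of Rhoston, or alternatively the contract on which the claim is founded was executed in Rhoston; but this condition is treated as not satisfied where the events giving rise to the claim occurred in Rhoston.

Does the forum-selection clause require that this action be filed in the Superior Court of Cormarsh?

No

The Superior Court of Cormarsh:
  (a) No such written consent has been filed. Not satisfied.
  (b) The plaintiff resides in Cormarsh, so this disjunct is met. Satisfied.
  (c) The corporate defendant(s) have their principal place of business in Rhoston, not Cormarsh. Condition not met.
  (d) The amount in controversy is USD 26,500, within the 250,000 dollars ceiling, so one alternative holds. The exception is not triggered, since the claim does not concern real property. Met.
  (e) The plaintiff resides in Cormarsh, which is not Rhoston, so one alternative holds. However, the operative events occurred in Rhoston, which falls within the stated exception and so defeats the condition. Condition not met.
  → The clause does not apply.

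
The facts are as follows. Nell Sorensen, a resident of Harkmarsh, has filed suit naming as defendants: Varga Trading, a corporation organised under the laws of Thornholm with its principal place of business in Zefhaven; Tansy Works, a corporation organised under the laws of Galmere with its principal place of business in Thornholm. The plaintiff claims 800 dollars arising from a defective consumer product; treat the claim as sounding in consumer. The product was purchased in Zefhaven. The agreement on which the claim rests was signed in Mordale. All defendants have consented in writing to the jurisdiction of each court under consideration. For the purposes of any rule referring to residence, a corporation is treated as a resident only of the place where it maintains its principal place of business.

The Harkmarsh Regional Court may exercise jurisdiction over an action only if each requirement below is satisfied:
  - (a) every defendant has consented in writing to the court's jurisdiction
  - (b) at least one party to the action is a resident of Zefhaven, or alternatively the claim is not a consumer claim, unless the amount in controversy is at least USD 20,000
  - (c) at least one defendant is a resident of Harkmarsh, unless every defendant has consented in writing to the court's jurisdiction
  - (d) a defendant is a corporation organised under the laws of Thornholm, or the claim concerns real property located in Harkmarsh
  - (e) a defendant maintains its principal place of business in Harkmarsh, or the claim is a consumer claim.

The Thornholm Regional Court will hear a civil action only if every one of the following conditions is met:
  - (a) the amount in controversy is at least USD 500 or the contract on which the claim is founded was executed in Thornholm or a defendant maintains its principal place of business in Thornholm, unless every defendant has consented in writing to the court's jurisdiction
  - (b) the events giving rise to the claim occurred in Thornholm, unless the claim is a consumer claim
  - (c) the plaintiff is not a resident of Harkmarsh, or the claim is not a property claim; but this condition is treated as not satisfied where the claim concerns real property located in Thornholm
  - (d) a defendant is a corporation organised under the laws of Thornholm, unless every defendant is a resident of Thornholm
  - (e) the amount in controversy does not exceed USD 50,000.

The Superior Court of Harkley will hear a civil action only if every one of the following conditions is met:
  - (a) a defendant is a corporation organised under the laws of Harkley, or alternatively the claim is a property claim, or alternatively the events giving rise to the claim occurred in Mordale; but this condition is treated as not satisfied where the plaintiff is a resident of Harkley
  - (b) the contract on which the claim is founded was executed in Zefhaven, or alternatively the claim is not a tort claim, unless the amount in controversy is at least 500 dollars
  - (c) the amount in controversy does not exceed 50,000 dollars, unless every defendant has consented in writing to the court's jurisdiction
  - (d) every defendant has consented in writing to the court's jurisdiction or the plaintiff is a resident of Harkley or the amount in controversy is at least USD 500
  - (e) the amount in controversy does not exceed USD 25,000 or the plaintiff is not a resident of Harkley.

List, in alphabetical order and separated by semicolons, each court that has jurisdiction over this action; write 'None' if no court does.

the Harkmarsh Regional Court; the Thornholm Regional Court

The Harkmarsh Regional Court:
  (a) Every defendant has filed written consent. Condition met.
  (b) Varga Trading resides in Zefhaven — that alternative is enough. Condition met.
  (c) No defendant resides in Harkmarsh (they reside in Zefhaven, Thornholm). The proviso rescues it, though: every defendant has filed written consent. Satisfied.
  (d) Varga Trading is organised under the laws of Thornholm — that alternative is enough. Met.
  (e) The claim is a consumer claim — that alternative is enough. Condition met.
  → Jurisdiction lies.
The Thornholm Regional Court:
  (a) The amount in controversy is $800, which meets the USD 500 floor, so one alternative holds. Satisfied.
  (b) The operative events occurred in Zefhaven, not Thornholm. But the claim is a consumer claim, and the 'unless' clause therefore excuses the requirement. Condition met.
  (c) The claim is a consumer claim, not a property claim, so this disjunct is met. The exception is not triggered, since the claim does not concern real property. Satisfied.
  (d) Varga Trading is organised under the laws of Thornholm. Satisfied.
  (e) The amount in controversy is 800 dollars, within the $50,000 ceiling. Satisfied.
  → Jurisdiction lies.
The Superior Court of Harkley:
  (a) The corporate defendant(s) are organised in Galmere, Thornholm, not Harkley; the claim is a consumer claim, not a property claim; the operative events occurred in Zefhaven, not Mordale — none of the alternatives is met. Condition not met.
  (b) The claim is a consumer claim, not a tort claim, which satisfies one of the alternatives. Met.
  (c) The amount in controversy is 800 dollars, within the $50,000 ceiling. Met.
  (d) Every defendant has filed written consent, which satisfies one of the alternatives. Condition met.
  (e) The amount in controversy is USD 800, within the USD 25,000 ceiling, which satisfies one of the alternatives. Condition met.
  → At least one condition fails; no jurisdiction.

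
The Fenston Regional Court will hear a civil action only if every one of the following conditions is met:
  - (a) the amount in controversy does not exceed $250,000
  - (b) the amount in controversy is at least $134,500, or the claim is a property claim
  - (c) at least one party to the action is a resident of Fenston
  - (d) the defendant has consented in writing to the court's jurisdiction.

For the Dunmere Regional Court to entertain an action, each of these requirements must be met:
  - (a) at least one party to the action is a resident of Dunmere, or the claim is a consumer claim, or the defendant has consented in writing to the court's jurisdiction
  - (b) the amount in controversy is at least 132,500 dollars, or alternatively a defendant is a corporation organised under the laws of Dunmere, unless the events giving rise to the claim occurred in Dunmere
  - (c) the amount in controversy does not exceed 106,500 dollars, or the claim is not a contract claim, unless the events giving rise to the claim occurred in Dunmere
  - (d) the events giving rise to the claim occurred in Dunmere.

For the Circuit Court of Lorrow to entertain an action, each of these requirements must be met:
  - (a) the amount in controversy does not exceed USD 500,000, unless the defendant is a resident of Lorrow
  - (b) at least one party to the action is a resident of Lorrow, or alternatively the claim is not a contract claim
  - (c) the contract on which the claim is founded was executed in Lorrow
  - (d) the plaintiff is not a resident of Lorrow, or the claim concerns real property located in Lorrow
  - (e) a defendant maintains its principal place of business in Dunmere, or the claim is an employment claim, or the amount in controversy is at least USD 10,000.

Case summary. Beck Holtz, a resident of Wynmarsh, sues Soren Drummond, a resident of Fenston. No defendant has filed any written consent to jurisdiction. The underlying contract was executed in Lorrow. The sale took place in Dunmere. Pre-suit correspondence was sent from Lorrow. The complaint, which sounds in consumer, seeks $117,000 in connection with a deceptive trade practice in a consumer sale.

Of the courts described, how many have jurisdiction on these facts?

2

The Fenston Regional Court:
  (a) The amount in controversy is $117,000, within the USD 250,000 ceiling. Satisfied.
  (b) The amount in controversy is USD 117,000, below the 134,500 dollars floor; the claim is a consumer claim, not a property claim — every alternative fails. Condition not met.
  (c) Soren Drummond resides in Fenston. Met.
  (d) No such written consent has been filed. Condition not met.
  → No jurisdiction.
The Dunmere Regional Court:
  (a) The claim is a consumer claim, so this disjunct is met. Satisfied.
  (b) The amount in controversy is 117,000 dollars, below the USD 132,500 floor; no defendant is a corporation — none of the alternatives is met. But the operative events occurred in Dunmere, and the 'unless' clause therefore excuses the requirement. Satisfied.
  (c) The claim is a consumer claim, not a contract claim — that alternative is enough. Condition met.
  (d) The operative events occurred in Dunmere. Satisfied.
  → Every requirement is satisfied — jurisdiction.
The Circuit Court of Lorrow:
  (a) The amount in controversy is 117,000 dollars, within the $500,000 ceiling. Satisfied.
  (b) The claim is a consumer claim, not a contract claim, so this disjunct is met. Condition met.
  (c) The contract was executed in Lorrow. Condition met.
  (d) The plaintiff resides in Wynmarsh, which is not Lorrow, which satisfies one of the alternatives. Condition met.
  (e) The amount in controversy is $117,000, which meets the $10,000 floor, which satisfies one of the alternatives. Condition met.
  → The court has jurisdiction.
Courts with jurisdiction: the Dunmere Regional Court, the Circuit Court of Lorrow — 2 in total.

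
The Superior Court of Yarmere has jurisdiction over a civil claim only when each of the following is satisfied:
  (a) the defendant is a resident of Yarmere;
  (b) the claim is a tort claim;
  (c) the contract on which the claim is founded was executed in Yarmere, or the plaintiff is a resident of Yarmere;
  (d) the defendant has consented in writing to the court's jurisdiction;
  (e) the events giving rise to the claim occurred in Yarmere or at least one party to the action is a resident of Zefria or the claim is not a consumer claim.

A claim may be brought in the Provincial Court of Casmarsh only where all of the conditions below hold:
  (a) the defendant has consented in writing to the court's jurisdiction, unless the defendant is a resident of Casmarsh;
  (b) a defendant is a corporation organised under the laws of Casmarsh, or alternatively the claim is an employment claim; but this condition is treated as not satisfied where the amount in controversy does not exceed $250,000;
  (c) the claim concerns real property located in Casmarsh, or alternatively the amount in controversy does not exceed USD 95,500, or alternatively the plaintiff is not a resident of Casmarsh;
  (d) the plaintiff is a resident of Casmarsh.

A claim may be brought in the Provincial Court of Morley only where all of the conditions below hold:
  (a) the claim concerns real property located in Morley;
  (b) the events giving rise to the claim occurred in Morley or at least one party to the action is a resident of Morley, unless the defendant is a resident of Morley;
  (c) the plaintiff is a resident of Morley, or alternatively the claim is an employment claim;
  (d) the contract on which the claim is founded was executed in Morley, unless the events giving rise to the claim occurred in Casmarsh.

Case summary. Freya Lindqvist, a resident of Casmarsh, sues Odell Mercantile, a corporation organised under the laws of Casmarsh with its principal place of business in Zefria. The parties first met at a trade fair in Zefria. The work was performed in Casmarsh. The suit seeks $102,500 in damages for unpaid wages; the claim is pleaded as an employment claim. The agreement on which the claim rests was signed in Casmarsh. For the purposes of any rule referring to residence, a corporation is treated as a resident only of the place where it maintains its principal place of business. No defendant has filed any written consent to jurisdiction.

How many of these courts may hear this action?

0

The Superior Court of Yarmere:
  (a) The defendant resides in Zefria, not Yarmere. Not satisfied.
  (b) The claim is an employment claim, not a tort claim. Fails.
  (c) The contract was executed in Casmarsh, not Yarmere; the plaintiff resides in Casmarsh, not Yarmere — none of the alternatives is met. Not met.
  (d) No such written consent has been filed. Not met.
  (e) Odell Mercantile resides in Zefria — that alternative is enough. Satisfied.
  → The court lacks jurisdiction.
The Provincial Court of Casmarsh:
  (a) No such written consent has been filed. Nor does the 'unless' clause help: the defendant resides in Zefria, not Casmarsh. Not met.
  (b) Odell Mercantile is organised under the laws of Casmarsh, so this disjunct is met. But the amount in controversy is USD 102,500, within the 250,000 dollars ceiling, triggering the carve-out and defeating this condition. Fails.
  (c) The claim does not concern real property; the amount in controversy is $102,500, above the USD 95,500 ceiling; the plaintiff resides in Casmarsh — every alternative fails. Not met.
  (d) The plaintiff resides in Casmarsh. Met.
  → No jurisdiction.
The Provincial Court of Morley:
  (a) The claim does not concern real property. Fails.
  (b) The operative events occurred in Casmarsh, not Morley; no party resides in Morley — no alternative holds. Nor does the 'unless' clause help: the defendant resides in Zefria, not Morley. Not satisfied.
  (c) The claim is an employment claim, so one alternative holds. Satisfied.
  (d) The contract was executed in Casmarsh, not Morley. But the operative events occurred in Casmarsh, and the 'unless' clause therefore excuses the requirement. Condition met.
  → The court lacks jurisdiction.
No court satisfies all of its conditions.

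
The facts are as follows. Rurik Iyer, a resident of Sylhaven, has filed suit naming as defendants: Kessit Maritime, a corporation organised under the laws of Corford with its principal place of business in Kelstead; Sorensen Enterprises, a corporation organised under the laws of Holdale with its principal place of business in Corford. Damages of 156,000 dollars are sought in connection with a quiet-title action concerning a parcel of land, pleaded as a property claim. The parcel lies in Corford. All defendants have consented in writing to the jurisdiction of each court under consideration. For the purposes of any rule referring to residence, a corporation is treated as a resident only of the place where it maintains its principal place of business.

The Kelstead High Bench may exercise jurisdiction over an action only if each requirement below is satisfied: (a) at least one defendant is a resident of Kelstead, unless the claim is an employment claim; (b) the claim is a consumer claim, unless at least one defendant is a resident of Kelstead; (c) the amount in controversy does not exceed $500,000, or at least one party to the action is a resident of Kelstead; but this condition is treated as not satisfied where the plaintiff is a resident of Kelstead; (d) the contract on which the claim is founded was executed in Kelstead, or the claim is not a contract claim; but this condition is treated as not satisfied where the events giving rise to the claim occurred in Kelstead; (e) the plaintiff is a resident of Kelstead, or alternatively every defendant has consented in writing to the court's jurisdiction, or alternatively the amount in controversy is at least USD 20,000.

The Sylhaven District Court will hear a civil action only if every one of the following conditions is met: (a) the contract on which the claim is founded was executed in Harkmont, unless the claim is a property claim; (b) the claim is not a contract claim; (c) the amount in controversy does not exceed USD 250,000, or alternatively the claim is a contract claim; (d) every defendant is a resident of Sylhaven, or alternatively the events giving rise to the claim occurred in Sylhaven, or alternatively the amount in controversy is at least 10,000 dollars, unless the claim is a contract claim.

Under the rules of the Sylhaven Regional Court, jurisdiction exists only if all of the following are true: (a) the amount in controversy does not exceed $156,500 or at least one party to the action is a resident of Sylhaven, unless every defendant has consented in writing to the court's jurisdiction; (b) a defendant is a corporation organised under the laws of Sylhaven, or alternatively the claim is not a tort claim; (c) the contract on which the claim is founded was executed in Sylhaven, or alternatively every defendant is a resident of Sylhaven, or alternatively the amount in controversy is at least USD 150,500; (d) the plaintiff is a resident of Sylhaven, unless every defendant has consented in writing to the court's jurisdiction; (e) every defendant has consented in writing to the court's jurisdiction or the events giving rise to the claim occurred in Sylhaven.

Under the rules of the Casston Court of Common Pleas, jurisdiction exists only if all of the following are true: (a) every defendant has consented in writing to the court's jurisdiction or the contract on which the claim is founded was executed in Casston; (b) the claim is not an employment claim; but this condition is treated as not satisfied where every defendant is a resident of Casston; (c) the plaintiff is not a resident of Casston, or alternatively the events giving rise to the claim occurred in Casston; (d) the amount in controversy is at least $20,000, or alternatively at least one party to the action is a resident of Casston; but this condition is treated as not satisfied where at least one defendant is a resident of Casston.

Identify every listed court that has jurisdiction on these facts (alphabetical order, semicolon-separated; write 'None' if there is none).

the Casston Court of Common Pleas; the Kelstead High Bench; the Sylhaven District Court; the Sylhaven Regional Court

The Kelstead High Bench:
  (a) Kessit Maritime resides in Kelstead. Met.
  (b) The claim is a property claim, not a consumer claim. But Kessit Maritime resides in Kelstead, and the 'unless' clause therefore excuses the requirement. Satisfied.
  (c) The amount in controversy is $156,000, within the 500,000 dollars ceiling, which satisfies one of the alternatives. The exception is not triggered, since the plaintiff resides in Sylhaven, not Kelstead. Met.
  (d) The claim is a property claim, not a contract claim — that alternative is enough. And the carve-out is inapplicable — the operative events occurred in Corford, not Kelstead. Met.
  (e) Every defendant has filed written consent, which satisfies one of the alternatives. Met.
  → Every requirement is satisfied — jurisdiction.
The Sylhaven District Court:
  (a) No contract (and hence no place of execution) is alleged. The proviso rescues it, though: the claim is a property claim. Condition met.
  (b) The claim is a property claim, not a contract claim. Met.
  (c) The amount in controversy is $156,000, within the $250,000 ceiling, so this disjunct is met. Condition met.
  (d) The amount in controversy is 156,000 dollars, which meets the $10,000 floor, so this disjunct is met. Met.
  → All conditions met; jurisdiction exists.
The Sylhaven Regional Court:
  (a) The amount in controversy is USD 156,000, within the $156,500 ceiling, so one alternative holds. Met.
  (b) The claim is a property claim, not a tort claim, so one alternative holds. Met.
  (c) The amount in controversy is USD 156,000, which meets the 150,500 dollars floor — that alternative is enough. Satisfied.
  (d) The plaintiff resides in Sylhaven. Met.
  (e) Every defendant has filed written consent, which satisfies one of the alternatives. Met.
  → Jurisdiction lies.
The Casston Court of Common Pleas:
  (a) Every defendant has filed written consent, so this disjunct is met. Satisfied.
  (b) The claim is a property claim, not an employment claim. The carve-out does not apply: the defendants reside as follows — Kessit Maritime in Kelstead, Sorensen Enterprises in Corford — not all in Casston. Met.
  (c) The plaintiff resides in Sylhaven, which is not Casston, which satisfies one of the alternatives. Condition met.
  (d) The amount in controversy is $156,000, which meets the USD 20,000 floor, which satisfies one of the alternatives. The exception is not triggered, since no defendant resides in Casston (they reside in Kelstead, Corford). Satisfied.
  → Jurisdiction lies.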